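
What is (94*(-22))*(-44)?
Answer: 90992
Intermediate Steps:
(94*(-22))*(-44) = -2068*(-44) = 90992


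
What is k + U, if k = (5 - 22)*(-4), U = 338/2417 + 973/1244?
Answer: 207231077/3006748 ≈ 68.922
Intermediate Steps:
U = 2772213/3006748 (U = 338*(1/2417) + 973*(1/1244) = 338/2417 + 973/1244 = 2772213/3006748 ≈ 0.92200)
k = 68 (k = -17*(-4) = 68)
k + U = 68 + 2772213/3006748 = 207231077/3006748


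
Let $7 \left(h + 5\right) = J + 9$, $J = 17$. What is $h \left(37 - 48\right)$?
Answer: $\frac{99}{7} \approx 14.143$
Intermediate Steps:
$h = - \frac{9}{7}$ ($h = -5 + \frac{17 + 9}{7} = -5 + \frac{1}{7} \cdot 26 = -5 + \frac{26}{7} = - \frac{9}{7} \approx -1.2857$)
$h \left(37 - 48\right) = - \frac{9 \left(37 - 48\right)}{7} = \left(- \frac{9}{7}\right) \left(-11\right) = \frac{99}{7}$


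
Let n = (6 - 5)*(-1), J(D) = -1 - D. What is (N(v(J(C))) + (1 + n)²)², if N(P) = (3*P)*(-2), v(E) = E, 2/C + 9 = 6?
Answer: 4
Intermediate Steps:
C = -⅔ (C = 2/(-9 + 6) = 2/(-3) = 2*(-⅓) = -⅔ ≈ -0.66667)
n = -1 (n = 1*(-1) = -1)
N(P) = -6*P
(N(v(J(C))) + (1 + n)²)² = (-6*(-1 - 1*(-⅔)) + (1 - 1)²)² = (-6*(-1 + ⅔) + 0²)² = (-6*(-⅓) + 0)² = (2 + 0)² = 2² = 4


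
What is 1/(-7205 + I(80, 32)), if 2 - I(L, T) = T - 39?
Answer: -1/7196 ≈ -0.00013897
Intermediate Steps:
I(L, T) = 41 - T (I(L, T) = 2 - (T - 39) = 2 - (-39 + T) = 2 + (39 - T) = 41 - T)
1/(-7205 + I(80, 32)) = 1/(-7205 + (41 - 1*32)) = 1/(-7205 + (41 - 32)) = 1/(-7205 + 9) = 1/(-7196) = -1/7196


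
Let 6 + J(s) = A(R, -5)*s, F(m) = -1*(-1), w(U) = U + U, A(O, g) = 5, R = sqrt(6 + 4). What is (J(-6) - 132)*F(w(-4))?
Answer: -168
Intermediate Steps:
R = sqrt(10) ≈ 3.1623
w(U) = 2*U
F(m) = 1
J(s) = -6 + 5*s
(J(-6) - 132)*F(w(-4)) = ((-6 + 5*(-6)) - 132)*1 = ((-6 - 30) - 132)*1 = (-36 - 132)*1 = -168*1 = -168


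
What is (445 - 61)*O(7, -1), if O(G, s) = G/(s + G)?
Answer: 448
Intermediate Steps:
O(G, s) = G/(G + s)
(445 - 61)*O(7, -1) = (445 - 61)*(7/(7 - 1)) = 384*(7/6) = 448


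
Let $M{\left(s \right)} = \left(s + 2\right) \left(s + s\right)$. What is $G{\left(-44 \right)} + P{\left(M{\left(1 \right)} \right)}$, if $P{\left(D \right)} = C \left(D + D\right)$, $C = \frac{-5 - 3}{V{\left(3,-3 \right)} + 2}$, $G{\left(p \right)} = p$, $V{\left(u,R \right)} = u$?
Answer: $- \frac{316}{5} \approx -63.2$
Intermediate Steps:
$C = - \frac{8}{5}$ ($C = \frac{-5 - 3}{3 + 2} = - \frac{8}{5} \approx -1.6$)
$M{\left(s \right)} = 2 s \left(2 + s\right)$ ($M{\left(s \right)} = \left(2 + s\right) 2 s = 2 s \left(2 + s\right)$)
$P{\left(D \right)} = - \frac{16 D}{5}$ ($P{\left(D \right)} = - \frac{8 \left(D + D\right)}{5} = - \frac{8 \cdot 2 D}{5} = - \frac{16 D}{5}$)
$G{\left(-44 \right)} + P{\left(M{\left(1 \right)} \right)} = -44 - \frac{16 \cdot 2 \cdot 1 \left(2 + 1\right)}{5} = -44 - \frac{16 \cdot 2 \cdot 1 \cdot 3}{5} = -44 - \frac{96}{5} = - \frac{316}{5}$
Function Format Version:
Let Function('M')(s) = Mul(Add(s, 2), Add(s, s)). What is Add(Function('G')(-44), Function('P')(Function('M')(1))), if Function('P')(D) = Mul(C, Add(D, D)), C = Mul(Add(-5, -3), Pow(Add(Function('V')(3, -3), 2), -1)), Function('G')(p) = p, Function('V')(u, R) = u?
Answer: Rational(-316, 5) ≈ -63.200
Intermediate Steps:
C = Rational(-8, 5) (C = Mul(Add(-5, -3), Pow(Add(3, 2), -1)) = Mul(-8, Pow(5, -1)) = Mul(-8, Rational(1, 5)) = Rational(-8, 5) ≈ -1.6000)
Function('M')(s) = Mul(2, s, Add(2, s)) (Function('M')(s) = Mul(Add(2, s), Mul(2, s)) = Mul(2, s, Add(2, s)))
Function('P')(D) = Mul(Rational(-16, 5), D) (Function('P')(D) = Mul(Rational(-8, 5), Add(D, D)) = Mul(Rational(-8, 5), Mul(2, D)) = Mul(Rational(-16, 5), D))
Add(Function('G')(-44), Function('P')(Function('M')(1))) = Add(-44, Mul(Rational(-16, 5), Mul(2, 1, Add(2, 1)))) = Add(-44, Mul(Rational(-16, 5), Mul(2, 1, 3))) = Add(-44, Mul(Rational(-16, 5), 6)) = Add(-44, Rational(-96, 5)) = Rational(-316, 5)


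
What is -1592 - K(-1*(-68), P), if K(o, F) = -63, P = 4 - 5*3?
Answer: -1529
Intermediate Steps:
P = -11 (P = 4 - 15 = -11)
-1592 - K(-1*(-68), P) = -1592 - 1*(-63) = -1592 + 63 = -1529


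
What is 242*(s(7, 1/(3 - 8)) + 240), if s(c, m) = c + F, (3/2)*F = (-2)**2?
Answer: 181258/3 ≈ 60419.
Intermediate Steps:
F = 8/3 (F = (2/3)*(-2)**2 = (2/3)*4 = 8/3 ≈ 2.6667)
s(c, m) = 8/3 + c (s(c, m) = c + 8/3 = 8/3 + c)
242*(s(7, 1/(3 - 8)) + 240) = 242*((8/3 + 7) + 240) = 242*(29/3 + 240) = 242*(749/3) = 181258/3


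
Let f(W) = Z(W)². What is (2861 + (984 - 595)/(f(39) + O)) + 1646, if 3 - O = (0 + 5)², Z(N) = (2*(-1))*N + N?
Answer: 6756382/1499 ≈ 4507.3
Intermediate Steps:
Z(N) = -N (Z(N) = -2*N + N = -N)
O = -22 (O = 3 - (0 + 5)² = 3 - 1*5² = 3 - 1*25 = 3 - 25 = -22)
f(W) = W² (f(W) = (-W)² = W²)
(2861 + (984 - 595)/(f(39) + O)) + 1646 = (2861 + (984 - 595)/(39² - 22)) + 1646 = (2861 + 389/(1521 - 22)) + 1646 = (2861 + 389/1499) + 1646 = 4289028/1499 + 1646 = 6756382/1499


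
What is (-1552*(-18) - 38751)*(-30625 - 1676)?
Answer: 349335315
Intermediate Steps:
(-1552*(-18) - 38751)*(-30625 - 1676) = (27936 - 38751)*(-32301) = -10815*(-32301) = 349335315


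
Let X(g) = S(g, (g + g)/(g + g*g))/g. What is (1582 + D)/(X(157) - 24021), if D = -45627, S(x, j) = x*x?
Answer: 44045/23864 ≈ 1.8457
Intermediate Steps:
S(x, j) = x**2
X(g) = g (X(g) = g**2/g = g)
(1582 + D)/(X(157) - 24021) = (1582 - 45627)/(157 - 24021) = -44045/(-23864) = -44045*(-1/23864) = 44045/23864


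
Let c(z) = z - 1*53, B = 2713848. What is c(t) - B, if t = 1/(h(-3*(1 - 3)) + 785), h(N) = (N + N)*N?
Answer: -2325813156/857 ≈ -2.7139e+6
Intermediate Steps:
h(N) = 2*N² (h(N) = (2*N)*N = 2*N²)
t = 1/857 (t = 1/(2*(-3*(1 - 3))² + 785) = 1/(2*(-3*(-2))² + 785) = 1/(2*6² + 785) = 1/(2*36 + 785) = 1/(72 + 785) = 1/857 ≈ 0.0011669)
c(z) = -53 + z (c(z) = z - 53 = -53 + z)
c(t) - B = (-53 + 1/857) - 1*2713848 = -45420/857 - 2713848 = -2325813156/857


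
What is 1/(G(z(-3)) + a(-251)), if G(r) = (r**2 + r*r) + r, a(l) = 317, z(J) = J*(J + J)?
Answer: 1/983 ≈ 0.0010173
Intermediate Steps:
z(J) = 2*J**2 (z(J) = J*(2*J) = 2*J**2)
G(r) = r + 2*r**2 (G(r) = (r**2 + r**2) + r = 2*r**2 + r = r + 2*r**2)
1/(G(z(-3)) + a(-251)) = 1/((2*(-3)**2)*(1 + 2*(2*(-3)**2)) + 317) = 1/((2*9)*(1 + 2*(2*9)) + 317) = 1/(18*(1 + 2*18) + 317) = 1/(18*(1 + 36) + 317) = 1/(18*37 + 317) = 1/(666 + 317) = 1/983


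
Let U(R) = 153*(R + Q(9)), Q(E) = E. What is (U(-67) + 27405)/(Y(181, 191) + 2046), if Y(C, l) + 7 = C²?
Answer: 213/400 ≈ 0.53250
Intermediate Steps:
U(R) = 1377 + 153*R (U(R) = 153*(R + 9) = 153*(9 + R) = 1377 + 153*R)
Y(C, l) = -7 + C²
(U(-67) + 27405)/(Y(181, 191) + 2046) = ((1377 + 153*(-67)) + 27405)/((-7 + 181²) + 2046) = ((1377 - 10251) + 27405)/((-7 + 32761) + 2046) = (-8874 + 27405)/(32754 + 2046) = 18531/34800 = 18531*(1/34800) = 213/400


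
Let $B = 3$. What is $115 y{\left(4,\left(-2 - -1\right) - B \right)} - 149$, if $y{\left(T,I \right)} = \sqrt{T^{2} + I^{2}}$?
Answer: $-149 + 460 \sqrt{2} \approx 501.54$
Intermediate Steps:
$y{\left(T,I \right)} = \sqrt{I^{2} + T^{2}}$
$115 y{\left(4,\left(-2 - -1\right) - B \right)} - 149 = 115 \sqrt{\left(\left(-2 - -1\right) - 3\right)^{2} + 4^{2}} - 149 = 115 \sqrt{\left(\left(-2 + 1\right) - 3\right)^{2} + 16} - 149 = 115 \sqrt{\left(-1 - 3\right)^{2} + 16} - 149 = 115 \sqrt{\left(-4\right)^{2} + 16} - 149 = 115 \sqrt{16 + 16} - 149 = 115 \sqrt{32} - 149 = 115 \cdot 4 \sqrt{2} - 149 = 460 \sqrt{2} - 149 = -149 + 460 \sqrt{2}$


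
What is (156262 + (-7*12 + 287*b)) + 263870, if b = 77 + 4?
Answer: 443295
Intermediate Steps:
b = 81
(156262 + (-7*12 + 287*b)) + 263870 = (156262 + (-7*12 + 287*81)) + 263870 = (156262 + (-84 + 23247)) + 263870 = (156262 + 23163) + 263870 = 179425 + 263870 = 443295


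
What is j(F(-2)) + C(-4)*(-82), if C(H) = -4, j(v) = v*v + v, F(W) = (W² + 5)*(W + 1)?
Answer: 400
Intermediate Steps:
F(W) = (1 + W)*(5 + W²) (F(W) = (5 + W²)*(1 + W) = (1 + W)*(5 + W²))
j(v) = v + v² (j(v) = v² + v = v + v²)
j(F(-2)) + C(-4)*(-82) = (5 + (-2)² + (-2)³ + 5*(-2))*(1 + (5 + (-2)² + (-2)³ + 5*(-2))) - 4*(-82) = (5 + 4 - 8 - 10)*(1 + (5 + 4 - 8 - 10)) + 328 = -9*(1 - 9) + 328 = -9*(-8) + 328 = 72 + 328 = 400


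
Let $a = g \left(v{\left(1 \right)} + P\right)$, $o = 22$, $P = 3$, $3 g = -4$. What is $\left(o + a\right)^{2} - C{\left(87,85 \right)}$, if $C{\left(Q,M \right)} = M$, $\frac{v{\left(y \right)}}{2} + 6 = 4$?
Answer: $\frac{4135}{9} \approx 459.44$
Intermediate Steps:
$g = - \frac{4}{3}$ ($g = \frac{1}{3} \left(-4\right) = - \frac{4}{3} \approx -1.3333$)
$v{\left(y \right)} = -4$ ($v{\left(y \right)} = -12 + 2 \cdot 4 = -12 + 8 = -4$)
$a = \frac{4}{3}$ ($a = - \frac{4 \left(-4 + 3\right)}{3} = \left(- \frac{4}{3}\right) \left(-1\right) = \frac{4}{3} \approx 1.3333$)
$\left(o + a\right)^{2} - C{\left(87,85 \right)} = \left(22 + \frac{4}{3}\right)^{2} - 85 = \left(\frac{70}{3}\right)^{2} - 85 = \frac{4900}{9} - 85 = \frac{4135}{9}$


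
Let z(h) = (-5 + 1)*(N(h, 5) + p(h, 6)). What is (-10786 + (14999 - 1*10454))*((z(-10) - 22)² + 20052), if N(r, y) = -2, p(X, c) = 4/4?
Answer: -127166616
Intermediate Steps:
p(X, c) = 1 (p(X, c) = 4*(¼) = 1)
z(h) = 4 (z(h) = (-5 + 1)*(-2 + 1) = -4*(-1) = 4)
(-10786 + (14999 - 1*10454))*((z(-10) - 22)² + 20052) = (-10786 + (14999 - 1*10454))*((4 - 22)² + 20052) = (-10786 + (14999 - 10454))*((-18)² + 20052) = (-10786 + 4545)*(324 + 20052) = -6241*20376 = -127166616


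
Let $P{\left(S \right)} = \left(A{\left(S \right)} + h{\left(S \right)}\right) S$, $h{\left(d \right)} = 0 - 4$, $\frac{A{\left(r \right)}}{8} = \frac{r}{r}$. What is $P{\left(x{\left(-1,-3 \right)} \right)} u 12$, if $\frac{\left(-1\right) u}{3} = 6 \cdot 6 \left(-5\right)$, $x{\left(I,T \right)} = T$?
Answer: $-77760$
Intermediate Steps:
$A{\left(r \right)} = 8$ ($A{\left(r \right)} = 8 \frac{r}{r} = 8 \cdot 1 = 8$)
$h{\left(d \right)} = -4$
$P{\left(S \right)} = 4 S$ ($P{\left(S \right)} = \left(8 - 4\right) S = 4 S$)
$u = 540$ ($u = - 3 \cdot 6 \cdot 6 \left(-5\right) = - 3 \cdot 36 \left(-5\right) = \left(-3\right) \left(-180\right) = 540$)
$P{\left(x{\left(-1,-3 \right)} \right)} u 12 = 4 \left(-3\right) 540 \cdot 12 = \left(-12\right) 540 \cdot 12 = \left(-6480\right) 12 = -77760$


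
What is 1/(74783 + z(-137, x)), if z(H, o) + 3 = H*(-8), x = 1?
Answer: 1/75876 ≈ 1.3179e-5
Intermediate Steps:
z(H, o) = -3 - 8*H (z(H, o) = -3 + H*(-8) = -3 - 8*H)
1/(74783 + z(-137, x)) = 1/(74783 + (-3 - 8*(-137))) = 1/(74783 + (-3 + 1096)) = 1/(74783 + 1093) = 1/75876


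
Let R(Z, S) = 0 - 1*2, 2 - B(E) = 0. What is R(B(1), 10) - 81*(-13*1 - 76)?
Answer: 7207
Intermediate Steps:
B(E) = 2 (B(E) = 2 - 1*0 = 2 + 0 = 2)
R(Z, S) = -2 (R(Z, S) = 0 - 2 = -2)
R(B(1), 10) - 81*(-13*1 - 76) = -2 - 81*(-13*1 - 76) = -2 - 81*(-13 - 76) = -2 - 81*(-89) = -2 + 7209 = 7207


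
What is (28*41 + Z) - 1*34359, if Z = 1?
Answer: -33210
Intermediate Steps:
(28*41 + Z) - 1*34359 = (28*41 + 1) - 1*34359 = (1148 + 1) - 34359 = 1149 - 34359 = -33210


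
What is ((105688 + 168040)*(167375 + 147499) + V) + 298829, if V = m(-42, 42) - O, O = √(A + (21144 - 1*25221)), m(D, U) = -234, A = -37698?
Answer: 86190128867 - 5*I*√1671 ≈ 8.619e+10 - 204.39*I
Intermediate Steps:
O = 5*I*√1671 (O = √(-37698 + (21144 - 1*25221)) = √(-37698 + (21144 - 25221)) = √(-37698 - 4077) = √(-41775) = 5*I*√1671 ≈ 204.39*I)
V = -234 - 5*I*√1671 ≈ -234.0 - 204.39*I
((105688 + 168040)*(167375 + 147499) + V) + 298829 = ((105688 + 168040)*(167375 + 147499) + (-234 - 5*I*√1671)) + 298829 = (273728*314874 + (-234 - 5*I*√1671)) + 298829 = (86189830272 + (-234 - 5*I*√1671)) + 298829 = (86189830038 - 5*I*√1671) + 298829 = 86190128867 - 5*I*√1671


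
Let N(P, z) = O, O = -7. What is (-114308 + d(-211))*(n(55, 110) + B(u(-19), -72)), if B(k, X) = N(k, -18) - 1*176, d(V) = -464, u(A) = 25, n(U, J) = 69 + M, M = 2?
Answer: 12854464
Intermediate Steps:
n(U, J) = 71 (n(U, J) = 69 + 2 = 71)
N(P, z) = -7
B(k, X) = -183 (B(k, X) = -7 - 1*176 = -7 - 176 = -183)
(-114308 + d(-211))*(n(55, 110) + B(u(-19), -72)) = (-114308 - 464)*(71 - 183) = -114772*(-112) = 12854464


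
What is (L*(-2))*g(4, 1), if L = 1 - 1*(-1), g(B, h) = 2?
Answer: -8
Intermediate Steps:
L = 2 (L = 1 + 1 = 2)
(L*(-2))*g(4, 1) = (2*(-2))*2 = -4*2 = -8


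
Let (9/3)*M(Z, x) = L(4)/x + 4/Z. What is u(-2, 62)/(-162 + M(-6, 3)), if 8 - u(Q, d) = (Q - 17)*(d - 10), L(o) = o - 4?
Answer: -2241/365 ≈ -6.1397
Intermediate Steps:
L(o) = -4 + o
u(Q, d) = 8 - (-17 + Q)*(-10 + d) (u(Q, d) = 8 - (Q - 17)*(d - 10) = 8 - (-17 + Q)*(-10 + d))
M(Z, x) = 4/(3*Z) (M(Z, x) = ((-4 + 4)/x + 4/Z)/3 = (0/x + 4/Z)/3 = (0 + 4/Z)/3 = (4/Z)/3 = 4/(3*Z))
u(-2, 62)/(-162 + M(-6, 3)) = (-162 + 10*(-2) + 17*62 - 1*(-2)*62)/(-162 + (4/3)/(-6)) = (-162 - 20 + 1054 + 124)/(-162 + (4/3)*(-⅙)) = 996/(-162 - 2/9) = 996/(-1460/9) = -9/1460*996 = -2241/365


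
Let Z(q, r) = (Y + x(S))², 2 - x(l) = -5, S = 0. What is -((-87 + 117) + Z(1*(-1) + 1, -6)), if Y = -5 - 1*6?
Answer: -46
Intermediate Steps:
x(l) = 7 (x(l) = 2 - 1*(-5) = 2 + 5 = 7)
Y = -11 (Y = -5 - 6 = -11)
Z(q, r) = 16 (Z(q, r) = (-11 + 7)² = (-4)² = 16)
-((-87 + 117) + Z(1*(-1) + 1, -6)) = -((-87 + 117) + 16) = -(30 + 16) = -1*46 = -46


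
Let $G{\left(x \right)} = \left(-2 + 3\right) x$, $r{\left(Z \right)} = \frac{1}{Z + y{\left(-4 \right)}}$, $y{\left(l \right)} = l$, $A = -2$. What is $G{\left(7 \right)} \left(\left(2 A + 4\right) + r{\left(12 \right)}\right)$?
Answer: $\frac{7}{8} \approx 0.875$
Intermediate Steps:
$r{\left(Z \right)} = \frac{1}{-4 + Z}$ ($r{\left(Z \right)} = \frac{1}{Z - 4} = \frac{1}{-4 + Z}$)
$G{\left(x \right)} = x$ ($G{\left(x \right)} = 1 x = x$)
$G{\left(7 \right)} \left(\left(2 A + 4\right) + r{\left(12 \right)}\right) = 7 \left(\left(2 \left(-2\right) + 4\right) + \frac{1}{-4 + 12}\right) = 7 \left(\left(-4 + 4\right) + \frac{1}{8}\right) = 7 \left(0 + \frac{1}{8}\right) = 7 \cdot \frac{1}{8} = \frac{7}{8}$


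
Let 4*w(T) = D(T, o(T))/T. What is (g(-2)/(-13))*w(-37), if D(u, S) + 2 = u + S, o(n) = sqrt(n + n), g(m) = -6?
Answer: 9/74 - 3*I*sqrt(74)/962 ≈ 0.12162 - 0.026826*I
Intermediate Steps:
o(n) = sqrt(2)*sqrt(n) (o(n) = sqrt(2*n) = sqrt(2)*sqrt(n))
D(u, S) = -2 + S + u (D(u, S) = -2 + (u + S) = -2 + (S + u) = -2 + S + u)
w(T) = (-2 + T + sqrt(2)*sqrt(T))/(4*T) (w(T) = ((-2 + sqrt(2)*sqrt(T) + T)/T)/4 = ((-2 + T + sqrt(2)*sqrt(T))/T)/4 = (-2 + T + sqrt(2)*sqrt(T))/(4*T))
(g(-2)/(-13))*w(-37) = (-6/(-13))*((1/4)*(-2 - 37 + sqrt(2)*sqrt(-37))/(-37)) = (-6*(-1/13))*((1/4)*(-1/37)*(-2 - 37 + sqrt(2)*(I*sqrt(37)))) = 6*((1/4)*(-1/37)*(-2 - 37 + I*sqrt(74)))/13 = 6*((1/4)*(-1/37)*(-39 + I*sqrt(74)))/13 = 6*(39/148 - I*sqrt(74)/148)/13 = 9/74 - 3*I*sqrt(74)/962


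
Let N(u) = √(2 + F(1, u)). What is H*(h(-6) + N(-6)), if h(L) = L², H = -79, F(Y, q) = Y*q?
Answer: -2844 - 158*I ≈ -2844.0 - 158.0*I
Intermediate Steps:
N(u) = √(2 + u) (N(u) = √(2 + 1*u) = √(2 + u))
H*(h(-6) + N(-6)) = -79*((-6)² + √(2 - 6)) = -79*(36 + √(-4)) = -79*(36 + 2*I) = -2844 - 158*I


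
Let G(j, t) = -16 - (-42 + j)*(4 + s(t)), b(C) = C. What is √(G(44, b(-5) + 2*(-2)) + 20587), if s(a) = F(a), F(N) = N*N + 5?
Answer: √20391 ≈ 142.80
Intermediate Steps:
F(N) = 5 + N² (F(N) = N² + 5 = 5 + N²)
s(a) = 5 + a²
G(j, t) = -16 - (-42 + j)*(9 + t²) (G(j, t) = -16 - (-42 + j)*(4 + (5 + t²)) = -16 - (-42 + j)*(9 + t²))
√(G(44, b(-5) + 2*(-2)) + 20587) = √((362 - 9*44 + 42*(-5 + 2*(-2))² - 1*44*(-5 + 2*(-2))²) + 20587) = √((362 - 396 + 42*(-5 - 4)² - 1*44*(-5 - 4)²) + 20587) = √((362 - 396 + 42*(-9)² - 1*44*(-9)²) + 20587) = √((362 - 396 + 42*81 - 1*44*81) + 20587) = √((362 - 396 + 3402 - 3564) + 20587) = √(-196 + 20587) = √20391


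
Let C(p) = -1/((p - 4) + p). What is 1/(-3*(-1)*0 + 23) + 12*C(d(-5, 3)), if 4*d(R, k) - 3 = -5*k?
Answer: 143/115 ≈ 1.2435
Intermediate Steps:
d(R, k) = ¾ - 5*k/4 (d(R, k) = ¾ + (-5*k)/4 = ¾ - 5*k/4)
C(p) = -1/(-4 + 2*p) (C(p) = -1/((-4 + p) + p) = -1/(-4 + 2*p))
1/(-3*(-1)*0 + 23) + 12*C(d(-5, 3)) = 1/(-3*(-1)*0 + 23) + 12*(-1/(-4 + 2*(¾ - 5/4*3))) = 1/(3*0 + 23) + 12*(-1/(-4 + 2*(¾ - 15/4))) = 1/(0 + 23) + 12*(-1/(-4 + 2*(-3))) = 1/23 + 12*(-1/(-4 - 6)) = 1/23 + 12*(-1/(-10)) = 1/23 + 12*(-1*(-⅒)) = 1/23 + 12*(⅒) = 1/23 + 6/5 = 143/115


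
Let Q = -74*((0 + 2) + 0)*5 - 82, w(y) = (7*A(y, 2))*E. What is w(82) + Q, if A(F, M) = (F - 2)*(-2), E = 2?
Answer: -3062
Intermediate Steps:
A(F, M) = 4 - 2*F (A(F, M) = (-2 + F)*(-2) = 4 - 2*F)
w(y) = 56 - 28*y (w(y) = (7*(4 - 2*y))*2 = (28 - 14*y)*2 = 56 - 28*y)
Q = -822 (Q = -74*(2 + 0)*5 - 82 = -148*5 - 82 = -74*10 - 82 = -740 - 82 = -822)
w(82) + Q = (56 - 28*82) - 822 = (56 - 2296) - 822 = -2240 - 822 = -3062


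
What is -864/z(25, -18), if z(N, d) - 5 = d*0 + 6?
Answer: -864/11 ≈ -78.545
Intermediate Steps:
z(N, d) = 11 (z(N, d) = 5 + (d*0 + 6) = 5 + (0 + 6) = 5 + 6 = 11)
-864/z(25, -18) = -864/11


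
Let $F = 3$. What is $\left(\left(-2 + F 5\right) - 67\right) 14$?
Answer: $-756$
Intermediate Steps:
$\left(\left(-2 + F 5\right) - 67\right) 14 = \left(\left(-2 + 3 \cdot 5\right) - 67\right) 14 = \left(\left(-2 + 15\right) - 67\right) 14 = \left(13 - 67\right) 14 = \left(-54\right) 14 = -756$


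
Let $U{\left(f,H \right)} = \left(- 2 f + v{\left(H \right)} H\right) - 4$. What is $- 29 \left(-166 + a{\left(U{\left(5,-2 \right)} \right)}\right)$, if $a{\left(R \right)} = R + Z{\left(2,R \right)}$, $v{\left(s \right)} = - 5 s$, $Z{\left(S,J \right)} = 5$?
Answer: $5655$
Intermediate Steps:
$U{\left(f,H \right)} = -4 - 5 H^{2} - 2 f$ ($U{\left(f,H \right)} = \left(- 2 f + - 5 H H\right) - 4 = \left(- 2 f - 5 H^{2}\right) - 4 = \left(- 5 H^{2} - 2 f\right) - 4 = -4 - 5 H^{2} - 2 f$)
$a{\left(R \right)} = 5 + R$ ($a{\left(R \right)} = R + 5 = 5 + R$)
$- 29 \left(-166 + a{\left(U{\left(5,-2 \right)} \right)}\right) = - 29 \left(-166 + \left(5 - \left(14 + 20\right)\right)\right) = - 29 \left(-166 + \left(5 - 34\right)\right) = - 29 \left(-166 - 29\right) = \left(-29\right) \left(-195\right) = 5655$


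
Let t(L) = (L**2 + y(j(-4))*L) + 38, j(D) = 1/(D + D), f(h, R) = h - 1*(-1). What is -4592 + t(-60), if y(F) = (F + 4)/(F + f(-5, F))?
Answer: -9874/11 ≈ -897.64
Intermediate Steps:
f(h, R) = 1 + h (f(h, R) = h + 1 = 1 + h)
j(D) = 1/(2*D)
y(F) = (4 + F)/(-4 + F) (y(F) = (F + 4)/(F + (1 - 5)) = (4 + F)/(F - 4) = (4 + F)/(-4 + F))
t(L) = 38 + L**2 - 31*L/33 (t(L) = (L**2 + ((4 + (1/2)/(-4))/(-4 + (1/2)/(-4)))*L) + 38 = (L**2 + ((4 + (1/2)*(-1/4))/(-4 + (1/2)*(-1/4)))*L) + 38 = (L**2 + ((4 - 1/8)/(-4 - 1/8))*L) + 38 = (L**2 + ((31/8)/(-33/8))*L) + 38 = (L**2 + (-8/33*31/8)*L) + 38 = (L**2 - 31*L/33) + 38 = 38 + L**2 - 31*L/33)
-4592 + t(-60) = -4592 + (38 + (-60)**2 - 31/33*(-60)) = -4592 + (38 + 3600 + 620/11) = -4592 + 40638/11 = -9874/11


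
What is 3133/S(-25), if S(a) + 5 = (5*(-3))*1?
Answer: -3133/20 ≈ -156.65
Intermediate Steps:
S(a) = -20 (S(a) = -5 + (5*(-3))*1 = -5 - 15*1 = -5 - 15 = -20)
3133/S(-25) = 3133/(-20) = 3133*(-1/20) = -3133/20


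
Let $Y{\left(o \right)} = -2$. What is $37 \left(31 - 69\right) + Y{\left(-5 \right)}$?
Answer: $-1408$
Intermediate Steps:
$37 \left(31 - 69\right) + Y{\left(-5 \right)} = 37 \left(31 - 69\right) - 2 = 37 \left(-38\right) - 2 = -1406 - 2 = -1408$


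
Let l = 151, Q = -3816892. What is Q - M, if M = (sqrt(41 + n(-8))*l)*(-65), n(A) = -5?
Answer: -3758002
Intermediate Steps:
M = -58890 (M = (sqrt(41 - 5)*151)*(-65) = (sqrt(36)*151)*(-65) = (6*151)*(-65) = 906*(-65) = -58890)
Q - M = -3816892 - 1*(-58890) = -3816892 + 58890 = -3758002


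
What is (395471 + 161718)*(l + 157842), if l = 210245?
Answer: 205094027443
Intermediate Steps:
(395471 + 161718)*(l + 157842) = (395471 + 161718)*(210245 + 157842) = 557189*368087 = 205094027443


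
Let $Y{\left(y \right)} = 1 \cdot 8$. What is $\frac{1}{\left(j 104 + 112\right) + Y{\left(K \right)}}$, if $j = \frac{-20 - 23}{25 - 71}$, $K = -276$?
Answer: $\frac{23}{4996} \approx 0.0046037$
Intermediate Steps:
$Y{\left(y \right)} = 8$
$j = \frac{43}{46}$ ($j = - \frac{43}{-46} = \left(-43\right) \left(- \frac{1}{46}\right) = \frac{43}{46} \approx 0.93478$)
$\frac{1}{\left(j 104 + 112\right) + Y{\left(K \right)}} = \frac{1}{\left(\frac{43}{46} \cdot 104 + 112\right) + 8} = \frac{1}{\left(\frac{2236}{23} + 112\right) + 8} = \frac{1}{\frac{4812}{23} + 8} = \frac{1}{\frac{4996}{23}} = \frac{23}{4996}$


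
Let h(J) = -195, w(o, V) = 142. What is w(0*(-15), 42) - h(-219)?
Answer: 337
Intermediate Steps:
w(0*(-15), 42) - h(-219) = 142 - 1*(-195) = 142 + 195 = 337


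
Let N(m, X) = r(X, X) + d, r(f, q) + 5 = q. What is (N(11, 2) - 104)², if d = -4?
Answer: 12321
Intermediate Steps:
r(f, q) = -5 + q
N(m, X) = -9 + X (N(m, X) = (-5 + X) - 4 = -9 + X)
(N(11, 2) - 104)² = ((-9 + 2) - 104)² = (-7 - 104)² = (-111)² = 12321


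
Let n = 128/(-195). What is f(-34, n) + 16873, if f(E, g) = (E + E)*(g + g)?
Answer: 3307643/195 ≈ 16962.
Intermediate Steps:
n = -128/195 (n = 128*(-1/195) = -128/195 ≈ -0.65641)
f(E, g) = 4*E*g (f(E, g) = (2*E)*(2*g) = 4*E*g)
f(-34, n) + 16873 = 4*(-34)*(-128/195) + 16873 = 17408/195 + 16873 = 3307643/195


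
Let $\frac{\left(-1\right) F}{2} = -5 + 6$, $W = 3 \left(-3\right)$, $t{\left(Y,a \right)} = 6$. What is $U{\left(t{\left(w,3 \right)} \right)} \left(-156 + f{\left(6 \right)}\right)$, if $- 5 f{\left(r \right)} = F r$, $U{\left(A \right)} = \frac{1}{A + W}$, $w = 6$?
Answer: $\frac{256}{5} \approx 51.2$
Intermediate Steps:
$W = -9$
$F = -2$ ($F = - 2 \left(-5 + 6\right) = \left(-2\right) 1 = -2$)
$U{\left(A \right)} = \frac{1}{-9 + A}$ ($U{\left(A \right)} = \frac{1}{A - 9} = \frac{1}{-9 + A}$)
$f{\left(r \right)} = \frac{2 r}{5}$ ($f{\left(r \right)} = - \frac{\left(-2\right) r}{5} = \frac{2 r}{5}$)
$U{\left(t{\left(w,3 \right)} \right)} \left(-156 + f{\left(6 \right)}\right) = \frac{-156 + \frac{2}{5} \cdot 6}{-9 + 6} = \frac{-156 + \frac{12}{5}}{-3} = \left(- \frac{1}{3}\right) \left(- \frac{768}{5}\right) = \frac{256}{5}$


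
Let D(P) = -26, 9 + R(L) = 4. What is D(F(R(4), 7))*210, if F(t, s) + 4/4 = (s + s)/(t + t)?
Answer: -5460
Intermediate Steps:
R(L) = -5 (R(L) = -9 + 4 = -5)
F(t, s) = -1 + s/t (F(t, s) = -1 + (s + s)/(t + t) = -1 + (2*s)/((2*t)) = -1 + (2*s)*(1/(2*t)) = -1 + s/t)
D(F(R(4), 7))*210 = -26*210 = -5460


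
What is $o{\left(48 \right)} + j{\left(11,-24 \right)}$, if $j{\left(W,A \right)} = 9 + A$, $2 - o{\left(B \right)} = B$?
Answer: $-61$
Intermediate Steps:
$o{\left(B \right)} = 2 - B$
$o{\left(48 \right)} + j{\left(11,-24 \right)} = \left(2 - 48\right) + \left(9 - 24\right) = \left(2 - 48\right) - 15 = -46 - 15 = -61$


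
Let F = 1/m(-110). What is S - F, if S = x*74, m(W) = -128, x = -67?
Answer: -634623/128 ≈ -4958.0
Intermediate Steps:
S = -4958 (S = -67*74 = -4958)
F = -1/128 (F = 1/(-128) = -1/128 ≈ -0.0078125)
S - F = -4958 - 1*(-1/128) = -4958 + 1/128 = -634623/128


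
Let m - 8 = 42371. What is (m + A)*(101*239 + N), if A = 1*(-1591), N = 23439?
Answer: 1940611464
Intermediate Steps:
m = 42379 (m = 8 + 42371 = 42379)
A = -1591
(m + A)*(101*239 + N) = (42379 - 1591)*(101*239 + 23439) = 40788*(24139 + 23439) = 40788*47578 = 1940611464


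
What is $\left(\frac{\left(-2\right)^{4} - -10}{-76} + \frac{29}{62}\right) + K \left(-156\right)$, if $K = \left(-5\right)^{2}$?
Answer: $- \frac{2297026}{589} \approx -3899.9$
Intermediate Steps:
$K = 25$
$\left(\frac{\left(-2\right)^{4} - -10}{-76} + \frac{29}{62}\right) + K \left(-156\right) = \left(\frac{\left(-2\right)^{4} - -10}{-76} + \frac{29}{62}\right) + 25 \left(-156\right) = \left(\left(16 + 10\right) \left(- \frac{1}{76}\right) + 29 \cdot \frac{1}{62}\right) - 3900 = \left(26 \left(- \frac{1}{76}\right) + \frac{29}{62}\right) - 3900 = \left(- \frac{13}{38} + \frac{29}{62}\right) - 3900 = \frac{74}{589} - 3900 = - \frac{2297026}{589}$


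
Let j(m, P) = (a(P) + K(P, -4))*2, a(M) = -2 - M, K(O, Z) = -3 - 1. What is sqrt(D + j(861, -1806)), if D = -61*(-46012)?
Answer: 2*sqrt(702583) ≈ 1676.4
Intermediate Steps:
K(O, Z) = -4
j(m, P) = -12 - 2*P (j(m, P) = ((-2 - P) - 4)*2 = (-6 - P)*2 = -12 - 2*P)
D = 2806732
sqrt(D + j(861, -1806)) = sqrt(2806732 + (-12 - 2*(-1806))) = sqrt(2806732 + (-12 + 3612)) = sqrt(2806732 + 3600) = sqrt(2810332) = 2*sqrt(702583)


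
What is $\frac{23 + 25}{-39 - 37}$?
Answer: $- \frac{12}{19} \approx -0.63158$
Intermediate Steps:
$\frac{23 + 25}{-39 - 37} = \frac{1}{-76} \cdot 48 = \left(- \frac{1}{76}\right) 48 = - \frac{12}{19}$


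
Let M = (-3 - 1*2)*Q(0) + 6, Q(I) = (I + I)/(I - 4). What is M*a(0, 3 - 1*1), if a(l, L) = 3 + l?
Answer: 18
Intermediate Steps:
Q(I) = 2*I/(-4 + I) (Q(I) = (2*I)/(-4 + I) = 2*I/(-4 + I))
M = 6 (M = (-3 - 1*2)*(2*0/(-4 + 0)) + 6 = (-3 - 2)*(2*0/(-4)) + 6 = -10*0*(-1)/4 + 6 = -5*0 + 6 = 0 + 6 = 6)
M*a(0, 3 - 1*1) = 6*(3 + 0) = 6*3 = 18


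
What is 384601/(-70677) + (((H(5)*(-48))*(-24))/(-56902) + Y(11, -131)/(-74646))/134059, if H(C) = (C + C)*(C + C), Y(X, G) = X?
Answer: -122894928722049921/22583978644131658 ≈ -5.4417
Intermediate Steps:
H(C) = 4*C² (H(C) = (2*C)*(2*C) = 4*C²)
384601/(-70677) + (((H(5)*(-48))*(-24))/(-56902) + Y(11, -131)/(-74646))/134059 = 384601/(-70677) + ((((4*5²)*(-48))*(-24))/(-56902) + 11/(-74646))/134059 = 384601*(-1/70677) + ((((4*25)*(-48))*(-24))*(-1/56902) + 11*(-1/74646))*(1/134059) = -384601/70677 + (((100*(-48))*(-24))*(-1/56902) - 1/6786)*(1/134059) = -384601/70677 + (-4800*(-24)*(-1/56902) - 1/6786)*(1/134059) = -384601/70677 + (115200*(-1/56902) - 1/6786)*(1/134059) = -384601/70677 + (-57600/28451 - 1/6786)*(1/134059) = -384601/70677 - 390902051/193068486*1/134059 = -384601/70677 - 390902051/25882568164674 = -122894928722049921/22583978644131658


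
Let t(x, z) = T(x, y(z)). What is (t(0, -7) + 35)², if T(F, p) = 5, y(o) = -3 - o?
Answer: 1600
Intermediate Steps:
t(x, z) = 5
(t(0, -7) + 35)² = (5 + 35)² = 40² = 1600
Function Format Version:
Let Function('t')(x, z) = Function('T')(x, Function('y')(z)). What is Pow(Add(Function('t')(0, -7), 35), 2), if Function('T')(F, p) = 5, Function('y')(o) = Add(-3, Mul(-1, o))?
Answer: 1600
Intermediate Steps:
Function('t')(x, z) = 5
Pow(Add(Function('t')(0, -7), 35), 2) = Pow(Add(5, 35), 2) = Pow(40, 2) = 1600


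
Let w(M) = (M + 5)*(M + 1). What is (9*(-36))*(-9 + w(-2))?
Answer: 3888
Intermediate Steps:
w(M) = (1 + M)*(5 + M) (w(M) = (5 + M)*(1 + M) = (1 + M)*(5 + M))
(9*(-36))*(-9 + w(-2)) = (9*(-36))*(-9 + (5 + (-2)² + 6*(-2))) = -324*(-9 + (5 + 4 - 12)) = -324*(-9 - 3) = -324*(-12) = 3888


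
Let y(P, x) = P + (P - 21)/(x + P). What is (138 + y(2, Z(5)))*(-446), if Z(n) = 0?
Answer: -58203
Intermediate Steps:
y(P, x) = P + (-21 + P)/(P + x)
(138 + y(2, Z(5)))*(-446) = (138 + (-21 + 2 + 2**2 + 2*0)/(2 + 0))*(-446) = (138 + (-21 + 2 + 4 + 0)/2)*(-446) = (138 + (1/2)*(-15))*(-446) = (138 - 15/2)*(-446) = (261/2)*(-446) = -58203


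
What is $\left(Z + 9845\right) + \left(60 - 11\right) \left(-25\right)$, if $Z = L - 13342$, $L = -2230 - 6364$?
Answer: $-13316$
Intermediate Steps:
$L = -8594$ ($L = -2230 - 6364 = -8594$)
$Z = -21936$ ($Z = -8594 - 13342 = -21936$)
$\left(Z + 9845\right) + \left(60 - 11\right) \left(-25\right) = \left(-21936 + 9845\right) + \left(60 - 11\right) \left(-25\right) = -12091 + 49 \left(-25\right) = -12091 - 1225 = -13316$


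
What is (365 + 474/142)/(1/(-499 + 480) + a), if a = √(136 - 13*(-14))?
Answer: 496888/8150587 + 9440872*√318/8150587 ≈ 20.717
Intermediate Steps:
a = √318 (a = √(136 + 182) = √318 ≈ 17.833)
(365 + 474/142)/(1/(-499 + 480) + a) = (365 + 474/142)/(1/(-499 + 480) + √318) = (365 + 474*(1/142))/(1/(-19) + √318) = (365 + 237/71)/(-1/19 + √318) = 26152/(71*(-1/19 + √318))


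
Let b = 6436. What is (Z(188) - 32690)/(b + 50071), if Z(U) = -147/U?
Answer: -6145867/10623316 ≈ -0.57853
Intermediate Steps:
(Z(188) - 32690)/(b + 50071) = (-147/188 - 32690)/(6436 + 50071) = (-147*1/188 - 32690)/56507 = (-147/188 - 32690)*(1/56507) = -6145867/188*1/56507 = -6145867/10623316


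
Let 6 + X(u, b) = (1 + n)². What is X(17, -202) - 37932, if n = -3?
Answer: -37934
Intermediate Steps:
X(u, b) = -2 (X(u, b) = -6 + (1 - 3)² = -6 + (-2)² = -6 + 4 = -2)
X(17, -202) - 37932 = -2 - 37932 = -37934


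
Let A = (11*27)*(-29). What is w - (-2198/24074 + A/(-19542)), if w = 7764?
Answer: 608740216411/78409018 ≈ 7763.6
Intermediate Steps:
A = -8613 (A = 297*(-29) = -8613)
w - (-2198/24074 + A/(-19542)) = 7764 - (-2198/24074 - 8613/(-19542)) = 7764 - (-2198*1/24074 - 8613*(-1/19542)) = 7764 - (-1099/12037 + 2871/6514) = 7764 - 1*27399341/78409018 = 7764 - 27399341/78409018 = 608740216411/78409018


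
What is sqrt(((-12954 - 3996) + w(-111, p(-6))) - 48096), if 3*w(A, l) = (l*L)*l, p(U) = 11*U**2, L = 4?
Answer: sqrt(144042) ≈ 379.53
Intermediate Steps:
w(A, l) = 4*l**2/3 (w(A, l) = ((l*4)*l)/3 = ((4*l)*l)/3 = (4*l**2)/3 = 4*l**2/3)
sqrt(((-12954 - 3996) + w(-111, p(-6))) - 48096) = sqrt(((-12954 - 3996) + 4*(11*(-6)**2)**2/3) - 48096) = sqrt((-16950 + 4*(11*36)**2/3) - 48096) = sqrt((-16950 + (4/3)*396**2) - 48096) = sqrt((-16950 + (4/3)*156816) - 48096) = sqrt((-16950 + 209088) - 48096) = sqrt(192138 - 48096) = sqrt(144042)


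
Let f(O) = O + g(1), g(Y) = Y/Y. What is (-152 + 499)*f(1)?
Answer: 694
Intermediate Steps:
g(Y) = 1
f(O) = 1 + O (f(O) = O + 1 = 1 + O)
(-152 + 499)*f(1) = (-152 + 499)*(1 + 1) = 347*2 = 694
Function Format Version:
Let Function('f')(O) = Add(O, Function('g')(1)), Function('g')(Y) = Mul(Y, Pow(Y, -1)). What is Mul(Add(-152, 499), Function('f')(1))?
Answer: 694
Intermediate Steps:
Function('g')(Y) = 1
Function('f')(O) = Add(1, O) (Function('f')(O) = Add(O, 1) = Add(1, O))
Mul(Add(-152, 499), Function('f')(1)) = Mul(Add(-152, 499), Add(1, 1)) = Mul(347, 2) = 694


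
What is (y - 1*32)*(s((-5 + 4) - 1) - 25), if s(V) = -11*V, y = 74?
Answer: -126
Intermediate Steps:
(y - 1*32)*(s((-5 + 4) - 1) - 25) = (74 - 1*32)*(-11*((-5 + 4) - 1) - 25) = (74 - 32)*(-11*(-1 - 1) - 25) = 42*(-11*(-2) - 25) = 42*(22 - 25) = 42*(-3) = -126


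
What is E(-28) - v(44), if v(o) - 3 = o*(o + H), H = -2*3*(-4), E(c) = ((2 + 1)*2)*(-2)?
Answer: -3007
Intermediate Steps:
E(c) = -12 (E(c) = (3*2)*(-2) = 6*(-2) = -12)
H = 24 (H = -6*(-4) = 24)
v(o) = 3 + o*(24 + o) (v(o) = 3 + o*(o + 24) = 3 + o*(24 + o))
E(-28) - v(44) = -12 - (3 + 44² + 24*44) = -12 - (3 + 1936 + 1056) = -12 - 1*2995 = -12 - 2995 = -3007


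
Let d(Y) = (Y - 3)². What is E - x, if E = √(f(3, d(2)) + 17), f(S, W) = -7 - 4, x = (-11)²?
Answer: -121 + √6 ≈ -118.55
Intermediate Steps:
d(Y) = (-3 + Y)²
x = 121
f(S, W) = -11
E = √6 (E = √(-11 + 17) = √6 ≈ 2.4495)
E - x = √6 - 1*121 = √6 - 121 = -121 + √6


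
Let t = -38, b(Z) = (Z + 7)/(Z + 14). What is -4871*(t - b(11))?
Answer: 4715128/25 ≈ 1.8861e+5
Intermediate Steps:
b(Z) = (7 + Z)/(14 + Z)
-4871*(t - b(11)) = -4871*(-38 - (7 + 11)/(14 + 11)) = -4871*(-38 - 18/25) = -4871*(-968/25) = 4715128/25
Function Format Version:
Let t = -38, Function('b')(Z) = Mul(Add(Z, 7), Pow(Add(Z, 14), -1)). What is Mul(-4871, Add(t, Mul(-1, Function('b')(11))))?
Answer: Rational(4715128, 25) ≈ 1.8861e+5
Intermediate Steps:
Function('b')(Z) = Mul(Pow(Add(14, Z), -1), Add(7, Z)) (Function('b')(Z) = Mul(Add(7, Z), Pow(Add(14, Z), -1)) = Mul(Pow(Add(14, Z), -1), Add(7, Z)))
Mul(-4871, Add(t, Mul(-1, Function('b')(11)))) = Mul(-4871, Add(-38, Mul(-1, Mul(Pow(Add(14, 11), -1), Add(7, 11))))) = Mul(-4871, Add(-38, Mul(-1, Mul(Pow(25, -1), 18)))) = Mul(-4871, Add(-38, Mul(-1, Mul(Rational(1, 25), 18)))) = Mul(-4871, Add(-38, Mul(-1, Rational(18, 25)))) = Mul(-4871, Add(-38, Rational(-18, 25))) = Mul(-4871, Rational(-968, 25)) = Rational(4715128, 25)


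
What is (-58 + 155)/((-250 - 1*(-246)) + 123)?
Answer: 97/119 ≈ 0.81513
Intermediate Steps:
(-58 + 155)/((-250 - 1*(-246)) + 123) = 97/((-250 + 246) + 123) = 97/(-4 + 123) = 97/119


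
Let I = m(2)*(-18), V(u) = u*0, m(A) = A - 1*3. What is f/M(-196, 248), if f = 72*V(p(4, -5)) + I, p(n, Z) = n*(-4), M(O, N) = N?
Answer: 9/124 ≈ 0.072581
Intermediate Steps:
p(n, Z) = -4*n
m(A) = -3 + A (m(A) = A - 3 = -3 + A)
V(u) = 0
I = 18 (I = (-3 + 2)*(-18) = -1*(-18) = 18)
f = 18 (f = 72*0 + 18 = 0 + 18 = 18)
f/M(-196, 248) = 18/248 = 18*(1/248) = 9/124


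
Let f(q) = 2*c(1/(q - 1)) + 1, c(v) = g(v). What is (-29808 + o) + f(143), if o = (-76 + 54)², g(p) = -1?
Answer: -29325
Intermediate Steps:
c(v) = -1
f(q) = -1 (f(q) = 2*(-1) + 1 = -2 + 1 = -1)
o = 484 (o = (-22)² = 484)
(-29808 + o) + f(143) = (-29808 + 484) - 1 = -29324 - 1 = -29325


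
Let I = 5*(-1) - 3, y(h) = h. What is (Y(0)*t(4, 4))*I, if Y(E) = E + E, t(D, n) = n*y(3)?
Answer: 0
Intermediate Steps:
t(D, n) = 3*n (t(D, n) = n*3 = 3*n)
I = -8 (I = -5 - 3 = -8)
Y(E) = 2*E
(Y(0)*t(4, 4))*I = ((2*0)*(3*4))*(-8) = (0*12)*(-8) = 0*(-8) = 0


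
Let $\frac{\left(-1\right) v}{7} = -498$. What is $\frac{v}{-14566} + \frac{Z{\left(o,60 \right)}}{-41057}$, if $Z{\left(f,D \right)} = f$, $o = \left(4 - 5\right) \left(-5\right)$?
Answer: $- \frac{71598766}{299018131} \approx -0.23945$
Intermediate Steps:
$v = 3486$ ($v = \left(-7\right) \left(-498\right) = 3486$)
$o = 5$ ($o = \left(-1\right) \left(-5\right) = 5$)
$\frac{v}{-14566} + \frac{Z{\left(o,60 \right)}}{-41057} = \frac{3486}{-14566} + \frac{5}{-41057} = 3486 \left(- \frac{1}{14566}\right) + 5 \left(- \frac{1}{41057}\right) = - \frac{1743}{7283} - \frac{5}{41057} = - \frac{71598766}{299018131}$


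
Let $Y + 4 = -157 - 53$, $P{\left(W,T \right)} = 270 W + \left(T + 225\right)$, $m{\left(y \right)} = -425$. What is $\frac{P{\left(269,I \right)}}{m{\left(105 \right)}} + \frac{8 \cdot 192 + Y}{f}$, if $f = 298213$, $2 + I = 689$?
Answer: $- \frac{1290036388}{7455325} \approx -173.04$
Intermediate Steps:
$I = 687$ ($I = -2 + 689 = 687$)
$P{\left(W,T \right)} = 225 + T + 270 W$ ($P{\left(W,T \right)} = 270 W + \left(225 + T\right) = 225 + T + 270 W$)
$Y = -214$ ($Y = -4 - 210 = -214$)
$\frac{P{\left(269,I \right)}}{m{\left(105 \right)}} + \frac{8 \cdot 192 + Y}{f} = \frac{225 + 687 + 270 \cdot 269}{-425} + \frac{8 \cdot 192 - 214}{298213} = \left(225 + 687 + 72630\right) \left(- \frac{1}{425}\right) + \left(1536 - 214\right) \frac{1}{298213} = 73542 \left(- \frac{1}{425}\right) + 1322 \cdot \frac{1}{298213} = - \frac{4326}{25} + \frac{1322}{298213} = - \frac{1290036388}{7455325}$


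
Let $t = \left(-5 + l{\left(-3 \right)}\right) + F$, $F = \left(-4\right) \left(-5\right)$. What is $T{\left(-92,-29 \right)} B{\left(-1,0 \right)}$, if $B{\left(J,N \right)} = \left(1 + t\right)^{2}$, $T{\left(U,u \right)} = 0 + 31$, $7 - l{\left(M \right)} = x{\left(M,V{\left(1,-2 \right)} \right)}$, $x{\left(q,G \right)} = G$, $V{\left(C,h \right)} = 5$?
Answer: $10044$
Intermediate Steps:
$F = 20$
$l{\left(M \right)} = 2$ ($l{\left(M \right)} = 7 - 5 = 2$)
$T{\left(U,u \right)} = 31$
$t = 17$ ($t = \left(-5 + 2\right) + 20 = -3 + 20 = 17$)
$B{\left(J,N \right)} = 324$ ($B{\left(J,N \right)} = \left(1 + 17\right)^{2} = 18^{2} = 324$)
$T{\left(-92,-29 \right)} B{\left(-1,0 \right)} = 31 \cdot 324 = 10044$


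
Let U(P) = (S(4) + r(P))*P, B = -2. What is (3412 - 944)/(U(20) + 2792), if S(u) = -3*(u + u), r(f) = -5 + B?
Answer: 617/543 ≈ 1.1363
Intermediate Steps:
r(f) = -7 (r(f) = -5 - 2 = -7)
S(u) = -6*u
U(P) = -31*P (U(P) = (-6*4 - 7)*P = (-24 - 7)*P = -31*P)
(3412 - 944)/(U(20) + 2792) = (3412 - 944)/(-31*20 + 2792) = 2468/(-620 + 2792) = 2468/2172 = 2468*(1/2172) = 617/543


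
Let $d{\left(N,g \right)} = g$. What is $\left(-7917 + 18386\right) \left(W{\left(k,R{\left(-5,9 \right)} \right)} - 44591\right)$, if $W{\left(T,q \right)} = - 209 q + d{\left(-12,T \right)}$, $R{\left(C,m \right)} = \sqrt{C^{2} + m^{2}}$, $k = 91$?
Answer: $-465870500 - 2188021 \sqrt{106} \approx -4.884 \cdot 10^{8}$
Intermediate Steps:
$W{\left(T,q \right)} = T - 209 q$ ($W{\left(T,q \right)} = - 209 q + T = T - 209 q$)
$\left(-7917 + 18386\right) \left(W{\left(k,R{\left(-5,9 \right)} \right)} - 44591\right) = \left(-7917 + 18386\right) \left(\left(91 - 209 \sqrt{\left(-5\right)^{2} + 9^{2}}\right) - 44591\right) = 10469 \left(\left(91 - 209 \sqrt{25 + 81}\right) - 44591\right) = 10469 \left(\left(91 - 209 \sqrt{106}\right) - 44591\right) = 10469 \left(-44500 - 209 \sqrt{106}\right) = -465870500 - 2188021 \sqrt{106}$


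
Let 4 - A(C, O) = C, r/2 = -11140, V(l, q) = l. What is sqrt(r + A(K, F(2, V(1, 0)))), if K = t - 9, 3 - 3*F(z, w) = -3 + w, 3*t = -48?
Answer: I*sqrt(22251) ≈ 149.17*I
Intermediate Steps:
t = -16 (t = (1/3)*(-48) = -16)
F(z, w) = 2 - w/3 (F(z, w) = 1 - (-3 + w)/3 = 1 + (1 - w/3) = 2 - w/3)
r = -22280 (r = 2*(-11140) = -22280)
K = -25 (K = -16 - 9 = -25)
A(C, O) = 4 - C
sqrt(r + A(K, F(2, V(1, 0)))) = sqrt(-22280 + (4 - 1*(-25))) = sqrt(-22280 + (4 + 25)) = sqrt(-22280 + 29) = sqrt(-22251) = I*sqrt(22251)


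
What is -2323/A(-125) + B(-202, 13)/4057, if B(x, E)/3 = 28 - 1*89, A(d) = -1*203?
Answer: 9387262/823571 ≈ 11.398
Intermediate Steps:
A(d) = -203
B(x, E) = -183 (B(x, E) = 3*(28 - 1*89) = 3*(28 - 89) = 3*(-61) = -183)
-2323/A(-125) + B(-202, 13)/4057 = -2323/(-203) - 183/4057 = -2323*(-1/203) - 183*1/4057 = 2323/203 - 183/4057 = 9387262/823571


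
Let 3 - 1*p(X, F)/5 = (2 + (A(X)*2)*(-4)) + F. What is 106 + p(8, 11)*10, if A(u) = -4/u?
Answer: -594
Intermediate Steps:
p(X, F) = 5 - 160/X - 5*F (p(X, F) = 15 - 5*((2 + (-4/X*2)*(-4)) + F) = 15 - 5*((2 - 8/X*(-4)) + F) = 15 - 5*((2 + 32/X) + F) = 15 - 5*(2 + F + 32/X) = 15 + (-10 - 160/X - 5*F) = 5 - 160/X - 5*F)
106 + p(8, 11)*10 = 106 + (5 - 160/8 - 5*11)*10 = 106 + (5 - 160*⅛ - 55)*10 = 106 + (5 - 20 - 55)*10 = 106 - 70*10 = 106 - 700 = -594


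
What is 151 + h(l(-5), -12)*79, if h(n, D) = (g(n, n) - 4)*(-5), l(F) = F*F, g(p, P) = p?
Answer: -8144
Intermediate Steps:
l(F) = F**2
h(n, D) = 20 - 5*n (h(n, D) = (n - 4)*(-5) = (-4 + n)*(-5) = 20 - 5*n)
151 + h(l(-5), -12)*79 = 151 + (20 - 5*(-5)**2)*79 = 151 + (20 - 5*25)*79 = 151 + (20 - 125)*79 = 151 - 105*79 = 151 - 8295 = -8144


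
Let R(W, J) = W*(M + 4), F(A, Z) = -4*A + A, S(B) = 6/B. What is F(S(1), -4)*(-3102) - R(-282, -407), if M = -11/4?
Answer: 112377/2 ≈ 56189.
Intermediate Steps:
M = -11/4 (M = -11*¼ = -11/4 ≈ -2.7500)
F(A, Z) = -3*A
R(W, J) = 5*W/4 (R(W, J) = W*(-11/4 + 4) = W*(5/4) = 5*W/4)
F(S(1), -4)*(-3102) - R(-282, -407) = -18/1*(-3102) - 5*(-282)/4 = -18*(-3102) - 1*(-705/2) = -3*6*(-3102) + 705/2 = -18*(-3102) + 705/2 = 55836 + 705/2 = 112377/2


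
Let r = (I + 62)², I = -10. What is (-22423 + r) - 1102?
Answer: -20821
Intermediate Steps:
r = 2704 (r = (-10 + 62)² = 52² = 2704)
(-22423 + r) - 1102 = (-22423 + 2704) - 1102 = -19719 - 1102 = -20821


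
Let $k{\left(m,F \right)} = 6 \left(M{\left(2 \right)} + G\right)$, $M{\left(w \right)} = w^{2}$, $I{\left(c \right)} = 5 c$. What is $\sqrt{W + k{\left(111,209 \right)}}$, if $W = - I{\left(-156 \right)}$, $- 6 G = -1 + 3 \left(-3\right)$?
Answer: $\sqrt{814} \approx 28.531$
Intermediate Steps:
$G = \frac{5}{3}$ ($G = - \frac{-1 + 3 \left(-3\right)}{6} = - \frac{-1 - 9}{6} = \left(- \frac{1}{6}\right) \left(-10\right) = \frac{5}{3} \approx 1.6667$)
$k{\left(m,F \right)} = 34$ ($k{\left(m,F \right)} = 6 \left(2^{2} + \frac{5}{3}\right) = 6 \left(4 + \frac{5}{3}\right) = 6 \cdot \frac{17}{3} = 34$)
$W = 780$ ($W = - 5 \left(-156\right) = \left(-1\right) \left(-780\right) = 780$)
$\sqrt{W + k{\left(111,209 \right)}} = \sqrt{780 + 34} = \sqrt{814}$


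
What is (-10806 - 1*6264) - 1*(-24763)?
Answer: 7693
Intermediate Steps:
(-10806 - 1*6264) - 1*(-24763) = (-10806 - 6264) + 24763 = -17070 + 24763 = 7693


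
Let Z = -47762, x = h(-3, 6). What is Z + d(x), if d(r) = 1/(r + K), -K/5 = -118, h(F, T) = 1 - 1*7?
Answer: -27893007/584 ≈ -47762.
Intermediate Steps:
h(F, T) = -6 (h(F, T) = 1 - 7 = -6)
K = 590 (K = -5*(-118) = 590)
x = -6
d(r) = 1/(590 + r) (d(r) = 1/(r + 590) = 1/(590 + r))
Z + d(x) = -47762 + 1/(590 - 6) = -47762 + 1/584 = -27893007/584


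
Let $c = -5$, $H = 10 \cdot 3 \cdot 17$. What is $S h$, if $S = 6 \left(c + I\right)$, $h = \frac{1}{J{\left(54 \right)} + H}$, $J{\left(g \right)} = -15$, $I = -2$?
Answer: $- \frac{14}{165} \approx -0.084849$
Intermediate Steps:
$H = 510$ ($H = 30 \cdot 17 = 510$)
$h = \frac{1}{495}$ ($h = \frac{1}{-15 + 510} = \frac{1}{495} \approx 0.0020202$)
$S = -42$ ($S = 6 \left(-5 - 2\right) = 6 \left(-7\right) = -42$)
$S h = \left(-42\right) \frac{1}{495} = - \frac{14}{165}$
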